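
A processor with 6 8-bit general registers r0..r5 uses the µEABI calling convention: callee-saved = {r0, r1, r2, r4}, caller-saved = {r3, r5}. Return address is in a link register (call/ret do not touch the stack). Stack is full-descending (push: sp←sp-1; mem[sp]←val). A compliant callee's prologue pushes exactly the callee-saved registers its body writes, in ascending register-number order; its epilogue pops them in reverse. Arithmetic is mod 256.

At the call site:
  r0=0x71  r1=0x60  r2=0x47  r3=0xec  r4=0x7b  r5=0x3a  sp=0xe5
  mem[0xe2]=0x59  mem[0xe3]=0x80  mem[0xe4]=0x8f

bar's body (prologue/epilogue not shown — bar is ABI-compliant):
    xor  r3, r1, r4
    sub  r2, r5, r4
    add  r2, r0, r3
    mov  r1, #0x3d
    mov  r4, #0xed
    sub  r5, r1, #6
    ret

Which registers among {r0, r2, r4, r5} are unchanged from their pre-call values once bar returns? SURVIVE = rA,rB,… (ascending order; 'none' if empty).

SURVIVE = r0,r2,r4

prologue: push r1 → mem[0xe4]=0x60, sp=0xe4
prologue: push r2 → mem[0xe3]=0x47, sp=0xe3
prologue: push r4 → mem[0xe2]=0x7b, sp=0xe2
body[0] xor  r3, r1, r4 → r3=0x1b
body[1] sub  r2, r5, r4 → r2=0xbf
body[2] add  r2, r0, r3 → r2=0x8c
body[3] mov  r1, #0x3d → r1=0x3d
body[4] mov  r4, #0xed → r4=0xed
body[5] sub  r5, r1, #6 → r5=0x37
epilogue: pop r4=0x7b, sp=0xe3
epilogue: pop r2=0x47, sp=0xe4
epilogue: pop r1=0x60, sp=0xe5
r0: callee-saved, written=False
r2: callee-saved, written=True
r4: callee-saved, written=True
r5: caller-saved, written=True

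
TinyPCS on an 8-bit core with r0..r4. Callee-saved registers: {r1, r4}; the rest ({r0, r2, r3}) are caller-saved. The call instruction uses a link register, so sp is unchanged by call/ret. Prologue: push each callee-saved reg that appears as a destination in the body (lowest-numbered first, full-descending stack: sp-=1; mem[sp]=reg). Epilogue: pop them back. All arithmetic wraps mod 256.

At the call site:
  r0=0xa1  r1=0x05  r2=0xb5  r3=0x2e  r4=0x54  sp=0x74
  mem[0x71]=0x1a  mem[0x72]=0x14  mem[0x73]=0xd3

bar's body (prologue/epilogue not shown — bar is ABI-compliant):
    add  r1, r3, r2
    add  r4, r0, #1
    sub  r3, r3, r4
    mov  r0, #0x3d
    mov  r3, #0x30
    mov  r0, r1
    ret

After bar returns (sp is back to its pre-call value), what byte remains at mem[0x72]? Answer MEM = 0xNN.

prologue: push r1 → mem[0x73]=0x05, sp=0x73
prologue: push r4 → mem[0x72]=0x54, sp=0x72
body[0] add  r1, r3, r2 → r1=0xe3
body[1] add  r4, r0, #1 → r4=0xa2
body[2] sub  r3, r3, r4 → r3=0x8c
body[3] mov  r0, #0x3d → r0=0x3d
body[4] mov  r3, #0x30 → r3=0x30
body[5] mov  r0, r1 → r0=0xe3
epilogue: pop r4=0x54, sp=0x73
epilogue: pop r1=0x05, sp=0x74
prologue pushed ['r1', 'r4'] at ['0x73', '0x72']

MEM = 0x54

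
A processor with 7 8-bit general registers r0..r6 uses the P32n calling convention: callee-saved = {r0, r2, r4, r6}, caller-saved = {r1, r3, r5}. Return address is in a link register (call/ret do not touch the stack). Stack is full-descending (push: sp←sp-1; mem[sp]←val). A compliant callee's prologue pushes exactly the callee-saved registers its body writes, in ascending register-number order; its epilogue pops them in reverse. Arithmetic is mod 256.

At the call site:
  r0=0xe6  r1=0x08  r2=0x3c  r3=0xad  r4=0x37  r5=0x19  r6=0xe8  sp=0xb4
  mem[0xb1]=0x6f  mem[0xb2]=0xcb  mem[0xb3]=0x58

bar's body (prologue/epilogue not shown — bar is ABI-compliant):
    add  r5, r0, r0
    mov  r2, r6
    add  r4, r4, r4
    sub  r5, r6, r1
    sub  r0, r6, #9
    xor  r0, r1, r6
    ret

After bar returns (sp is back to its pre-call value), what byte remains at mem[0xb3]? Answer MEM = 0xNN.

prologue: push r0 → mem[0xb3]=0xe6, sp=0xb3
prologue: push r2 → mem[0xb2]=0x3c, sp=0xb2
prologue: push r4 → mem[0xb1]=0x37, sp=0xb1
body[0] add  r5, r0, r0 → r5=0xcc
body[1] mov  r2, r6 → r2=0xe8
body[2] add  r4, r4, r4 → r4=0x6e
body[3] sub  r5, r6, r1 → r5=0xe0
body[4] sub  r0, r6, #9 → r0=0xdf
body[5] xor  r0, r1, r6 → r0=0xe0
epilogue: pop r4=0x37, sp=0xb2
epilogue: pop r2=0x3c, sp=0xb3
epilogue: pop r0=0xe6, sp=0xb4
prologue pushed ['r0', 'r2', 'r4'] at ['0xb3', '0xb2', '0xb1']

MEM = 0xe6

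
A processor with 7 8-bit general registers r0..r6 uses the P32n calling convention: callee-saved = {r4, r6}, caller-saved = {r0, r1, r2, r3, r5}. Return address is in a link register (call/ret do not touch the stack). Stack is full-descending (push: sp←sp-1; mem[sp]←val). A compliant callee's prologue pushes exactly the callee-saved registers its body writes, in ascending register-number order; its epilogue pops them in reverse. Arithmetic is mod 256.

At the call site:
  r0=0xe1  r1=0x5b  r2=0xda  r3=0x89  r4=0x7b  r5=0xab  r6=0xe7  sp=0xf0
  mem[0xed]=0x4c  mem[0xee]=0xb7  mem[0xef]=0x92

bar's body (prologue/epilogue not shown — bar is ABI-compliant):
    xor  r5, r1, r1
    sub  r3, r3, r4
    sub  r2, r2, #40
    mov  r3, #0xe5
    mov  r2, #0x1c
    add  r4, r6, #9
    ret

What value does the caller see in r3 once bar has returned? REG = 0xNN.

REG = 0xe5

prologue: push r4 -> mem[0xef]=0x7b, sp=0xef
body[0] xor  r5, r1, r1 -> r5=0x00
body[1] sub  r3, r3, r4 -> r3=0x0e
body[2] sub  r2, r2, #40 -> r2=0xb2
body[3] mov  r3, #0xe5 -> r3=0xe5
body[4] mov  r2, #0x1c -> r2=0x1c
body[5] add  r4, r6, #9 -> r4=0xf0
epilogue: pop r4=0x7b, sp=0xf0
r3 is caller-saved -> body value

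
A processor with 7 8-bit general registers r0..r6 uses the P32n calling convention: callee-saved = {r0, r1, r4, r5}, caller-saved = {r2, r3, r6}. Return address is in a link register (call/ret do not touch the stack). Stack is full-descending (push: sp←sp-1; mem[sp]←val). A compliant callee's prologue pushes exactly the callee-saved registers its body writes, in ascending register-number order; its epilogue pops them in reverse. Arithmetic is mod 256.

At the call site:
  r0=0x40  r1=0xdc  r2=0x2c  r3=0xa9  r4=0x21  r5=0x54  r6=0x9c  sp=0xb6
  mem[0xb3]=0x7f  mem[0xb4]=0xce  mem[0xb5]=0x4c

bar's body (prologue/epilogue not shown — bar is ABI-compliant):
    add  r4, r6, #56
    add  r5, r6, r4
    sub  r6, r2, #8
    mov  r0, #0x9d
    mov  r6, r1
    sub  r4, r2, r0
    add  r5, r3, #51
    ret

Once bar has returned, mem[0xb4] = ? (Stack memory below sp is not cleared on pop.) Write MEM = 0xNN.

MEM = 0x21

prologue: push r0 → mem[0xb5]=0x40, sp=0xb5
prologue: push r4 → mem[0xb4]=0x21, sp=0xb4
prologue: push r5 → mem[0xb3]=0x54, sp=0xb3
body[0] add  r4, r6, #56 → r4=0xd4
body[1] add  r5, r6, r4 → r5=0x70
body[2] sub  r6, r2, #8 → r6=0x24
body[3] mov  r0, #0x9d → r0=0x9d
body[4] mov  r6, r1 → r6=0xdc
body[5] sub  r4, r2, r0 → r4=0x8f
body[6] add  r5, r3, #51 → r5=0xdc
epilogue: pop r5=0x54, sp=0xb4
epilogue: pop r4=0x21, sp=0xb5
epilogue: pop r0=0x40, sp=0xb6
prologue pushed ['r0', 'r4', 'r5'] at ['0xb5', '0xb4', '0xb3']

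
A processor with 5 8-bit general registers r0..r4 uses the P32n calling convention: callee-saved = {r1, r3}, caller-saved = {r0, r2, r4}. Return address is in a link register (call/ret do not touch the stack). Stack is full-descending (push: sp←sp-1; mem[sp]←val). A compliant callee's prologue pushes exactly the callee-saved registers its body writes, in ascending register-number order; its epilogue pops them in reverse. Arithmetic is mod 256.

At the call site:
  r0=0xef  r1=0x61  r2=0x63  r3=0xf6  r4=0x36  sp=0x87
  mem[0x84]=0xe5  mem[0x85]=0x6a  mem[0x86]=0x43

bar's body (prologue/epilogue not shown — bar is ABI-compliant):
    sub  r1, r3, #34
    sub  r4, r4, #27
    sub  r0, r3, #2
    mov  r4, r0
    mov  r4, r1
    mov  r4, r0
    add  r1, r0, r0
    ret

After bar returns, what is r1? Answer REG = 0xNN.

prologue: push r1 -> mem[0x86]=0x61, sp=0x86
body[0] sub  r1, r3, #34 -> r1=0xd4
body[1] sub  r4, r4, #27 -> r4=0x1b
body[2] sub  r0, r3, #2 -> r0=0xf4
body[3] mov  r4, r0 -> r4=0xf4
body[4] mov  r4, r1 -> r4=0xd4
body[5] mov  r4, r0 -> r4=0xf4
body[6] add  r1, r0, r0 -> r1=0xe8
epilogue: pop r1=0x61, sp=0x87
r1 is callee-saved -> restored

REG = 0x61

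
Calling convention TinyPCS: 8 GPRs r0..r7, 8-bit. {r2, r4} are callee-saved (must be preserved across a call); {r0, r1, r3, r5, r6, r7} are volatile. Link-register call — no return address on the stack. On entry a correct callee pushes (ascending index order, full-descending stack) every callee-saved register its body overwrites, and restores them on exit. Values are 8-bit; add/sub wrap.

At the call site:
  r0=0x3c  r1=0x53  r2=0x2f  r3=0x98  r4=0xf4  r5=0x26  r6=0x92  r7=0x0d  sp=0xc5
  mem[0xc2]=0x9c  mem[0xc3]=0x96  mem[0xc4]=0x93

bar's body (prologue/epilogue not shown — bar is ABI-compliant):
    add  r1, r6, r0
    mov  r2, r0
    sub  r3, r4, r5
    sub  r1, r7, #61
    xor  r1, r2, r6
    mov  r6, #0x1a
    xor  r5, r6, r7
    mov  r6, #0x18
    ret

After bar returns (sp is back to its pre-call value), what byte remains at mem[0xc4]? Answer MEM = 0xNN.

prologue: push r2 -> mem[0xc4]=0x2f, sp=0xc4
body[0] add  r1, r6, r0 -> r1=0xce
body[1] mov  r2, r0 -> r2=0x3c
body[2] sub  r3, r4, r5 -> r3=0xce
body[3] sub  r1, r7, #61 -> r1=0xd0
body[4] xor  r1, r2, r6 -> r1=0xae
body[5] mov  r6, #0x1a -> r6=0x1a
body[6] xor  r5, r6, r7 -> r5=0x17
body[7] mov  r6, #0x18 -> r6=0x18
epilogue: pop r2=0x2f, sp=0xc5
prologue pushed ['r2'] at ['0xc4']

MEM = 0x2f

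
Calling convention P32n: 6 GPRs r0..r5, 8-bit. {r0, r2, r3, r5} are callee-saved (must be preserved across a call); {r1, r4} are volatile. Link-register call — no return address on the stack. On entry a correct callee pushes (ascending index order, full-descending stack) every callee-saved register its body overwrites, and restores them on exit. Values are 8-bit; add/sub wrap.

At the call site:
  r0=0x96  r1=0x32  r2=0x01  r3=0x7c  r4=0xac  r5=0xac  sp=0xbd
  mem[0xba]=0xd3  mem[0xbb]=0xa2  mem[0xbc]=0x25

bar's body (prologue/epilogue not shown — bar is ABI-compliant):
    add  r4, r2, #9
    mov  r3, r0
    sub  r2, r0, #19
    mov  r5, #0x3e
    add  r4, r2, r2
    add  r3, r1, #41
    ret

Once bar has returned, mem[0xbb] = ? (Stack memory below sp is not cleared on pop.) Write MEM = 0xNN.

prologue: push r2 -> mem[0xbc]=0x01, sp=0xbc
prologue: push r3 -> mem[0xbb]=0x7c, sp=0xbb
prologue: push r5 -> mem[0xba]=0xac, sp=0xba
body[0] add  r4, r2, #9 -> r4=0x0a
body[1] mov  r3, r0 -> r3=0x96
body[2] sub  r2, r0, #19 -> r2=0x83
body[3] mov  r5, #0x3e -> r5=0x3e
body[4] add  r4, r2, r2 -> r4=0x06
body[5] add  r3, r1, #41 -> r3=0x5b
epilogue: pop r5=0xac, sp=0xbb
epilogue: pop r3=0x7c, sp=0xbc
epilogue: pop r2=0x01, sp=0xbd
prologue pushed ['r2', 'r3', 'r5'] at ['0xbc', '0xbb', '0xba']

MEM = 0x7c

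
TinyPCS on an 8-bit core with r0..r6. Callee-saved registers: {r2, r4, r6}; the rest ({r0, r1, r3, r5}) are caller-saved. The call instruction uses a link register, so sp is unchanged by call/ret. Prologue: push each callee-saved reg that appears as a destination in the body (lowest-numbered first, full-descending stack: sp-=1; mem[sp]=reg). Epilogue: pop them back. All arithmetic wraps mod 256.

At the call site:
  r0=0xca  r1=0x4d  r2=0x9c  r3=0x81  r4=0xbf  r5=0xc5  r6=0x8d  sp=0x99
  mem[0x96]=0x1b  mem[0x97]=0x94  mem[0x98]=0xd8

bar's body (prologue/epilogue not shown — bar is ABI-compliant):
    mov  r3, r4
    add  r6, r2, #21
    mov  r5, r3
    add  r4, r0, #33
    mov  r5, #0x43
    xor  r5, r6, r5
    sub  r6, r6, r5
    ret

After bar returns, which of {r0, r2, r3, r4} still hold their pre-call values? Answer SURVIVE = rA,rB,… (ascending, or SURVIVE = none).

prologue: push r4 -> mem[0x98]=0xbf, sp=0x98
prologue: push r6 -> mem[0x97]=0x8d, sp=0x97
body[0] mov  r3, r4 -> r3=0xbf
body[1] add  r6, r2, #21 -> r6=0xb1
body[2] mov  r5, r3 -> r5=0xbf
body[3] add  r4, r0, #33 -> r4=0xeb
body[4] mov  r5, #0x43 -> r5=0x43
body[5] xor  r5, r6, r5 -> r5=0xf2
body[6] sub  r6, r6, r5 -> r6=0xbf
epilogue: pop r6=0x8d, sp=0x98
epilogue: pop r4=0xbf, sp=0x99
r0: caller-saved, written=False
r2: callee-saved, written=False
r3: caller-saved, written=True
r4: callee-saved, written=True

SURVIVE = r0,r2,r4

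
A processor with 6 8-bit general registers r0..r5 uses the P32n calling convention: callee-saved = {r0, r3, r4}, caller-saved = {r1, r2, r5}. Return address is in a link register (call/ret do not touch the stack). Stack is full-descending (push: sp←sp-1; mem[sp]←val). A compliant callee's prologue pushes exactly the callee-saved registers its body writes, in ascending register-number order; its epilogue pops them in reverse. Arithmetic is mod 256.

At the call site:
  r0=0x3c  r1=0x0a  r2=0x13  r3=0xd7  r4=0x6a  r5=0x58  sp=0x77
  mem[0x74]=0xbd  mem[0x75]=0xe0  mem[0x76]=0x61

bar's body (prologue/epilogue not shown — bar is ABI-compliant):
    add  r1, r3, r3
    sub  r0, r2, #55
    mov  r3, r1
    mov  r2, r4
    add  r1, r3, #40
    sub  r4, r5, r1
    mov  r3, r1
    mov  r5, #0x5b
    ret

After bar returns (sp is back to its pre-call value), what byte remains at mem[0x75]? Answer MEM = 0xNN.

MEM = 0xd7

prologue: push r0 -> mem[0x76]=0x3c, sp=0x76
prologue: push r3 -> mem[0x75]=0xd7, sp=0x75
prologue: push r4 -> mem[0x74]=0x6a, sp=0x74
body[0] add  r1, r3, r3 -> r1=0xae
body[1] sub  r0, r2, #55 -> r0=0xdc
body[2] mov  r3, r1 -> r3=0xae
body[3] mov  r2, r4 -> r2=0x6a
body[4] add  r1, r3, #40 -> r1=0xd6
body[5] sub  r4, r5, r1 -> r4=0x82
body[6] mov  r3, r1 -> r3=0xd6
body[7] mov  r5, #0x5b -> r5=0x5b
epilogue: pop r4=0x6a, sp=0x75
epilogue: pop r3=0xd7, sp=0x76
epilogue: pop r0=0x3c, sp=0x77
prologue pushed ['r0', 'r3', 'r4'] at ['0x76', '0x75', '0x74']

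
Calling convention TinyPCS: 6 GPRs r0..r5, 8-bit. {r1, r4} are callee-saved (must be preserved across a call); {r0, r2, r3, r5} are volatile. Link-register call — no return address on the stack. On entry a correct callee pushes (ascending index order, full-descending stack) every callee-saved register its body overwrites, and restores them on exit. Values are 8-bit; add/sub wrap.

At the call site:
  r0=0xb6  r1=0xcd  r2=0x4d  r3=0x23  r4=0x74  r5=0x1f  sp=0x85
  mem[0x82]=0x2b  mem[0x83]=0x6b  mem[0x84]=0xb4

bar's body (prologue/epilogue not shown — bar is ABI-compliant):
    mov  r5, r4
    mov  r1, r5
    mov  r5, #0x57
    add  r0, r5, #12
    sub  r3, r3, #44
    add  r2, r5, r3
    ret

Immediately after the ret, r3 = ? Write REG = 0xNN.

prologue: push r1 -> mem[0x84]=0xcd, sp=0x84
body[0] mov  r5, r4 -> r5=0x74
body[1] mov  r1, r5 -> r1=0x74
body[2] mov  r5, #0x57 -> r5=0x57
body[3] add  r0, r5, #12 -> r0=0x63
body[4] sub  r3, r3, #44 -> r3=0xf7
body[5] add  r2, r5, r3 -> r2=0x4e
epilogue: pop r1=0xcd, sp=0x85
r3 is caller-saved -> body value

REG = 0xf7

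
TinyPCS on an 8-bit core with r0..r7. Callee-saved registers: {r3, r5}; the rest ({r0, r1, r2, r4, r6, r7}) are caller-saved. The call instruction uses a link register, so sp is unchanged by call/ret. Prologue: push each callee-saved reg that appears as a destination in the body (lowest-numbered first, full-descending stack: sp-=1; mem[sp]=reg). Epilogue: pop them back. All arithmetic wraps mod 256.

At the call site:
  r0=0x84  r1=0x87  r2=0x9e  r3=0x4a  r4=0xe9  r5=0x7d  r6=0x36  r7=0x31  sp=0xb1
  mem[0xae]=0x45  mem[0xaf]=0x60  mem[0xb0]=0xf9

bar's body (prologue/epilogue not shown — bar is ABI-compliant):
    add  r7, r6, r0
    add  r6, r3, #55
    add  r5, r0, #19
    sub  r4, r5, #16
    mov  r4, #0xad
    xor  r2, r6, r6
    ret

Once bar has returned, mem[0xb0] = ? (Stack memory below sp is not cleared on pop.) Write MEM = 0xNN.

prologue: push r5 → mem[0xb0]=0x7d, sp=0xb0
body[0] add  r7, r6, r0 → r7=0xba
body[1] add  r6, r3, #55 → r6=0x81
body[2] add  r5, r0, #19 → r5=0x97
body[3] sub  r4, r5, #16 → r4=0x87
body[4] mov  r4, #0xad → r4=0xad
body[5] xor  r2, r6, r6 → r2=0x00
epilogue: pop r5=0x7d, sp=0xb1
prologue pushed ['r5'] at ['0xb0']

MEM = 0x7d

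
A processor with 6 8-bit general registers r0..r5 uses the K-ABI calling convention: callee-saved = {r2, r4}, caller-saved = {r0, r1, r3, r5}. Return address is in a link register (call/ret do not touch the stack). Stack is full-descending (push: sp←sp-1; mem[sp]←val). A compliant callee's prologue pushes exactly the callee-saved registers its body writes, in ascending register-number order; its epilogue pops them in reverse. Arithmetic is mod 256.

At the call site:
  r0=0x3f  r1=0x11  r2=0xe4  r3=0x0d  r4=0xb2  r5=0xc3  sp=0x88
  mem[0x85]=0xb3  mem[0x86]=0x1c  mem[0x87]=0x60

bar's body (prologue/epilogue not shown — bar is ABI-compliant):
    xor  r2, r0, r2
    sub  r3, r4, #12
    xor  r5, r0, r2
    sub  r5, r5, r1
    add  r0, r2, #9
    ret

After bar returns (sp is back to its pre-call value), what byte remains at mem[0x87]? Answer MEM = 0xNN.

prologue: push r2 → mem[0x87]=0xe4, sp=0x87
body[0] xor  r2, r0, r2 → r2=0xdb
body[1] sub  r3, r4, #12 → r3=0xa6
body[2] xor  r5, r0, r2 → r5=0xe4
body[3] sub  r5, r5, r1 → r5=0xd3
body[4] add  r0, r2, #9 → r0=0xe4
epilogue: pop r2=0xe4, sp=0x88
prologue pushed ['r2'] at ['0x87']

MEM = 0xe4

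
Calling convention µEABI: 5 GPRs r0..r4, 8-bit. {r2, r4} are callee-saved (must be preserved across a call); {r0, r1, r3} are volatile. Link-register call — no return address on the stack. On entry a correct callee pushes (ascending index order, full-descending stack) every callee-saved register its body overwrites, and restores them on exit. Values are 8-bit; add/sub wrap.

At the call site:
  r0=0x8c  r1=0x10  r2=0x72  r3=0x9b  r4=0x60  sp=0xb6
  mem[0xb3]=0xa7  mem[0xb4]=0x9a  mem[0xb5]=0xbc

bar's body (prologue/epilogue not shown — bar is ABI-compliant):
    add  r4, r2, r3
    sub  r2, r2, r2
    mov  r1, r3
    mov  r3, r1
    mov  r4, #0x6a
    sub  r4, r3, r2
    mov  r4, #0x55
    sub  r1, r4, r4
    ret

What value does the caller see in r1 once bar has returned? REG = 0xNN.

prologue: push r2 -> mem[0xb5]=0x72, sp=0xb5
prologue: push r4 -> mem[0xb4]=0x60, sp=0xb4
body[0] add  r4, r2, r3 -> r4=0x0d
body[1] sub  r2, r2, r2 -> r2=0x00
body[2] mov  r1, r3 -> r1=0x9b
body[3] mov  r3, r1 -> r3=0x9b
body[4] mov  r4, #0x6a -> r4=0x6a
body[5] sub  r4, r3, r2 -> r4=0x9b
body[6] mov  r4, #0x55 -> r4=0x55
body[7] sub  r1, r4, r4 -> r1=0x00
epilogue: pop r4=0x60, sp=0xb5
epilogue: pop r2=0x72, sp=0xb6
r1 is caller-saved -> body value

REG = 0x00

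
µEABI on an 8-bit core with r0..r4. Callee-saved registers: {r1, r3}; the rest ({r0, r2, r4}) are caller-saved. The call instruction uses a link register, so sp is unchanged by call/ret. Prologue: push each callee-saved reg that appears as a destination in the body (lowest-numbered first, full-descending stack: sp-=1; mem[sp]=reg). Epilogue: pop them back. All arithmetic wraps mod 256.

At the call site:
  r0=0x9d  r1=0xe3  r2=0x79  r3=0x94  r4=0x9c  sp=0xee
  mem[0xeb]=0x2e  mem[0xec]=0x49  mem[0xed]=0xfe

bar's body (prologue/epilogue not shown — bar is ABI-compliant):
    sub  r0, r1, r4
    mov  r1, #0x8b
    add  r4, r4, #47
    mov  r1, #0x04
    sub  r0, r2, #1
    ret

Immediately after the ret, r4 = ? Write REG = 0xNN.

prologue: push r1 -> mem[0xed]=0xe3, sp=0xed
body[0] sub  r0, r1, r4 -> r0=0x47
body[1] mov  r1, #0x8b -> r1=0x8b
body[2] add  r4, r4, #47 -> r4=0xcb
body[3] mov  r1, #0x04 -> r1=0x04
body[4] sub  r0, r2, #1 -> r0=0x78
epilogue: pop r1=0xe3, sp=0xee
r4 is caller-saved -> body value

REG = 0xcb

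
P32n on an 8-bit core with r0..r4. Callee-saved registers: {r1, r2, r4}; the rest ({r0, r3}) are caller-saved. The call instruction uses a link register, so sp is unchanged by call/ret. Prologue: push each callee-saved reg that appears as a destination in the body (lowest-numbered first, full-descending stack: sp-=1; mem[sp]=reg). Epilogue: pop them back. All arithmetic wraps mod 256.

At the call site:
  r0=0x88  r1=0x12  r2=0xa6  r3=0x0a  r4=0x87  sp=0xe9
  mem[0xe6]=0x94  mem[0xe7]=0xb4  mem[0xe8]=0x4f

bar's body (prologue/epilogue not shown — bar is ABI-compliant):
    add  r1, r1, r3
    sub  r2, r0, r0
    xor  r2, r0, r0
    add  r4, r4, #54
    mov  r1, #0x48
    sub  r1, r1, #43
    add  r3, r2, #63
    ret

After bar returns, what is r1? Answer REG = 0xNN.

prologue: push r1 -> mem[0xe8]=0x12, sp=0xe8
prologue: push r2 -> mem[0xe7]=0xa6, sp=0xe7
prologue: push r4 -> mem[0xe6]=0x87, sp=0xe6
body[0] add  r1, r1, r3 -> r1=0x1c
body[1] sub  r2, r0, r0 -> r2=0x00
body[2] xor  r2, r0, r0 -> r2=0x00
body[3] add  r4, r4, #54 -> r4=0xbd
body[4] mov  r1, #0x48 -> r1=0x48
body[5] sub  r1, r1, #43 -> r1=0x1d
body[6] add  r3, r2, #63 -> r3=0x3f
epilogue: pop r4=0x87, sp=0xe7
epilogue: pop r2=0xa6, sp=0xe8
epilogue: pop r1=0x12, sp=0xe9
r1 is callee-saved -> restored

REG = 0x12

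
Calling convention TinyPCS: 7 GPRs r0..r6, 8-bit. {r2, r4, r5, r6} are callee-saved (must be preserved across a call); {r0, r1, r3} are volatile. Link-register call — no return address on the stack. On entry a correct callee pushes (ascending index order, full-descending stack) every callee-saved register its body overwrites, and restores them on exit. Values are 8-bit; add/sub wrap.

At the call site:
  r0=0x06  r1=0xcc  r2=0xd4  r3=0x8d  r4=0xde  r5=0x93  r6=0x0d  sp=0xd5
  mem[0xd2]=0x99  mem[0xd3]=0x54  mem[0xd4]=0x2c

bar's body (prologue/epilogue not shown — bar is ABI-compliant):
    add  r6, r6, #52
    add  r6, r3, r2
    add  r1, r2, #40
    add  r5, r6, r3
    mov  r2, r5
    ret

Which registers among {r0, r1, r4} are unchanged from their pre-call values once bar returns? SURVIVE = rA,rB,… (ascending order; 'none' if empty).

SURVIVE = r0,r4

prologue: push r2 → mem[0xd4]=0xd4, sp=0xd4
prologue: push r5 → mem[0xd3]=0x93, sp=0xd3
prologue: push r6 → mem[0xd2]=0x0d, sp=0xd2
body[0] add  r6, r6, #52 → r6=0x41
body[1] add  r6, r3, r2 → r6=0x61
body[2] add  r1, r2, #40 → r1=0xfc
body[3] add  r5, r6, r3 → r5=0xee
body[4] mov  r2, r5 → r2=0xee
epilogue: pop r6=0x0d, sp=0xd3
epilogue: pop r5=0x93, sp=0xd4
epilogue: pop r2=0xd4, sp=0xd5
r0: caller-saved, written=False
r1: caller-saved, written=True
r4: callee-saved, written=False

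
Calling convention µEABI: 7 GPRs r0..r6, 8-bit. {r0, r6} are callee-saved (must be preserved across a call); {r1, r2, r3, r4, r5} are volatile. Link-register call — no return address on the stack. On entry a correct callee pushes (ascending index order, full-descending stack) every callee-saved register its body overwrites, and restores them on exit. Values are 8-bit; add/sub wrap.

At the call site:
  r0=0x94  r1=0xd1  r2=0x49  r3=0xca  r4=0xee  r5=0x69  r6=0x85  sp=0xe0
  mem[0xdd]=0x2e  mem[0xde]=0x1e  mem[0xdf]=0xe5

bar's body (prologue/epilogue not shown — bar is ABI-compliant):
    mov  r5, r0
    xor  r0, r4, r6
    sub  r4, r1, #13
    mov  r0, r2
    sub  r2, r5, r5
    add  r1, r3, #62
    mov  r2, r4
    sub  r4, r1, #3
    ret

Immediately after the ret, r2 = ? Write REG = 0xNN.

REG = 0xc4

prologue: push r0 -> mem[0xdf]=0x94, sp=0xdf
body[0] mov  r5, r0 -> r5=0x94
body[1] xor  r0, r4, r6 -> r0=0x6b
body[2] sub  r4, r1, #13 -> r4=0xc4
body[3] mov  r0, r2 -> r0=0x49
body[4] sub  r2, r5, r5 -> r2=0x00
body[5] add  r1, r3, #62 -> r1=0x08
body[6] mov  r2, r4 -> r2=0xc4
body[7] sub  r4, r1, #3 -> r4=0x05
epilogue: pop r0=0x94, sp=0xe0
r2 is caller-saved -> body value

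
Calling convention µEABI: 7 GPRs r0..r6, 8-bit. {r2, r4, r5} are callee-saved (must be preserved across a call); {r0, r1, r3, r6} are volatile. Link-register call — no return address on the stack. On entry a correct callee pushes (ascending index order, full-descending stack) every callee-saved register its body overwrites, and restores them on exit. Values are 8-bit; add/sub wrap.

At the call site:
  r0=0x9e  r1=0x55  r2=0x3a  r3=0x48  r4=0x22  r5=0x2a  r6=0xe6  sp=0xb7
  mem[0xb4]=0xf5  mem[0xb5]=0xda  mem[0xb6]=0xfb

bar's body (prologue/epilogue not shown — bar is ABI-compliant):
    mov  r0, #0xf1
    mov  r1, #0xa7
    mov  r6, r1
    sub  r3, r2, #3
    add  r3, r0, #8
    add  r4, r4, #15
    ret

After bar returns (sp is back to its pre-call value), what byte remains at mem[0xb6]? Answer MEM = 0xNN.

prologue: push r4 -> mem[0xb6]=0x22, sp=0xb6
body[0] mov  r0, #0xf1 -> r0=0xf1
body[1] mov  r1, #0xa7 -> r1=0xa7
body[2] mov  r6, r1 -> r6=0xa7
body[3] sub  r3, r2, #3 -> r3=0x37
body[4] add  r3, r0, #8 -> r3=0xf9
body[5] add  r4, r4, #15 -> r4=0x31
epilogue: pop r4=0x22, sp=0xb7
prologue pushed ['r4'] at ['0xb6']

MEM = 0x22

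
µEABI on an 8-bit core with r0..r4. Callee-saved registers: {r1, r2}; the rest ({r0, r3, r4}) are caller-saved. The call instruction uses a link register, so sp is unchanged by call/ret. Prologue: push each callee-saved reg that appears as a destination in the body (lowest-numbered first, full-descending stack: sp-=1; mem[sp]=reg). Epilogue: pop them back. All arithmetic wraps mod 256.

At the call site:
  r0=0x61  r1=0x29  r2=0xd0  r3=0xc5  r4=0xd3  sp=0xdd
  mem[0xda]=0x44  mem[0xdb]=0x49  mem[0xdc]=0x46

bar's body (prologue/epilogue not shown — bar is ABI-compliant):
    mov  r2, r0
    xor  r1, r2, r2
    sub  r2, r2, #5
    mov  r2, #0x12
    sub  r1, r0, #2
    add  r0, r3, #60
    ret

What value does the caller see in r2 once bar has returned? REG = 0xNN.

REG = 0xd0

prologue: push r1 → mem[0xdc]=0x29, sp=0xdc
prologue: push r2 → mem[0xdb]=0xd0, sp=0xdb
body[0] mov  r2, r0 → r2=0x61
body[1] xor  r1, r2, r2 → r1=0x00
body[2] sub  r2, r2, #5 → r2=0x5c
body[3] mov  r2, #0x12 → r2=0x12
body[4] sub  r1, r0, #2 → r1=0x5f
body[5] add  r0, r3, #60 → r0=0x01
epilogue: pop r2=0xd0, sp=0xdc
epilogue: pop r1=0x29, sp=0xdd
r2 is callee-saved → restored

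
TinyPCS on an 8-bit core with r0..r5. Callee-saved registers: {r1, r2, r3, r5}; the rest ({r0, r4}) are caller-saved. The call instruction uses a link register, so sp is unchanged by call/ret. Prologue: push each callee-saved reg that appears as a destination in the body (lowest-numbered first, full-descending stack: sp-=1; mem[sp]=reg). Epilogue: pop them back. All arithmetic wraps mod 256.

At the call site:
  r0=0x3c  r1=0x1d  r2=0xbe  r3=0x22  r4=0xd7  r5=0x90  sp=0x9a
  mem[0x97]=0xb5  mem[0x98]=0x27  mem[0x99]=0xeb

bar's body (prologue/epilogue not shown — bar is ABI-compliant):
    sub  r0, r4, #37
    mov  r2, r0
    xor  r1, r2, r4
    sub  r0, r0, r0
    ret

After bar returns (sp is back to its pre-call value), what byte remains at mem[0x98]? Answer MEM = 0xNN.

MEM = 0xbe

prologue: push r1 → mem[0x99]=0x1d, sp=0x99
prologue: push r2 → mem[0x98]=0xbe, sp=0x98
body[0] sub  r0, r4, #37 → r0=0xb2
body[1] mov  r2, r0 → r2=0xb2
body[2] xor  r1, r2, r4 → r1=0x65
body[3] sub  r0, r0, r0 → r0=0x00
epilogue: pop r2=0xbe, sp=0x99
epilogue: pop r1=0x1d, sp=0x9a
prologue pushed ['r1', 'r2'] at ['0x99', '0x98']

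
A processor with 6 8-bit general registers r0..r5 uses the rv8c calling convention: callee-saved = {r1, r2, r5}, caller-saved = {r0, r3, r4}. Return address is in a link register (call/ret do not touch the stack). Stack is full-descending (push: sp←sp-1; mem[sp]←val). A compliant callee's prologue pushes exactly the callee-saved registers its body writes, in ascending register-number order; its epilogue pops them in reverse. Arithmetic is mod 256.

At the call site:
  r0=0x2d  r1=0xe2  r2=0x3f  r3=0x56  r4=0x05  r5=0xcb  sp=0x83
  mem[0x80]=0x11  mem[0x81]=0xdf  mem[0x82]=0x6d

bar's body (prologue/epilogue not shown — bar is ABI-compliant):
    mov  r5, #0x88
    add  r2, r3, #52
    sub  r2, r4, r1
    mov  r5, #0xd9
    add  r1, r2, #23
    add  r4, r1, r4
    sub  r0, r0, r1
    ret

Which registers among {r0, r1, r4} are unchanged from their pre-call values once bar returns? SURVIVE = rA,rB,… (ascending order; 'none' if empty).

prologue: push r1 → mem[0x82]=0xe2, sp=0x82
prologue: push r2 → mem[0x81]=0x3f, sp=0x81
prologue: push r5 → mem[0x80]=0xcb, sp=0x80
body[0] mov  r5, #0x88 → r5=0x88
body[1] add  r2, r3, #52 → r2=0x8a
body[2] sub  r2, r4, r1 → r2=0x23
body[3] mov  r5, #0xd9 → r5=0xd9
body[4] add  r1, r2, #23 → r1=0x3a
body[5] add  r4, r1, r4 → r4=0x3f
body[6] sub  r0, r0, r1 → r0=0xf3
epilogue: pop r5=0xcb, sp=0x81
epilogue: pop r2=0x3f, sp=0x82
epilogue: pop r1=0xe2, sp=0x83
r0: caller-saved, written=True
r1: callee-saved, written=True
r4: caller-saved, written=True

SURVIVE = r1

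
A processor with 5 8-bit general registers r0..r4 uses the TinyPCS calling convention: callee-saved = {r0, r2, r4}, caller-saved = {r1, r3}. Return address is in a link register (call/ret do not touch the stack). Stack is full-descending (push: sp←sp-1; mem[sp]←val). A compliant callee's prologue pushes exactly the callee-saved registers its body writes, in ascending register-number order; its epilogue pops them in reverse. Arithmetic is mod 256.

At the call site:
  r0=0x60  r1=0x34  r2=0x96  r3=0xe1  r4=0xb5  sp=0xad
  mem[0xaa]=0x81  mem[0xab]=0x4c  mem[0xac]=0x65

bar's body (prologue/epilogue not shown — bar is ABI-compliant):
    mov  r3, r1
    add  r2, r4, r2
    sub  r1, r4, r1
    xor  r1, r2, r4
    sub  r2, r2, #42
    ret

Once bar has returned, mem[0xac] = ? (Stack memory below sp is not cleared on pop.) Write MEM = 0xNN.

MEM = 0x96

prologue: push r2 -> mem[0xac]=0x96, sp=0xac
body[0] mov  r3, r1 -> r3=0x34
body[1] add  r2, r4, r2 -> r2=0x4b
body[2] sub  r1, r4, r1 -> r1=0x81
body[3] xor  r1, r2, r4 -> r1=0xfe
body[4] sub  r2, r2, #42 -> r2=0x21
epilogue: pop r2=0x96, sp=0xad
prologue pushed ['r2'] at ['0xac']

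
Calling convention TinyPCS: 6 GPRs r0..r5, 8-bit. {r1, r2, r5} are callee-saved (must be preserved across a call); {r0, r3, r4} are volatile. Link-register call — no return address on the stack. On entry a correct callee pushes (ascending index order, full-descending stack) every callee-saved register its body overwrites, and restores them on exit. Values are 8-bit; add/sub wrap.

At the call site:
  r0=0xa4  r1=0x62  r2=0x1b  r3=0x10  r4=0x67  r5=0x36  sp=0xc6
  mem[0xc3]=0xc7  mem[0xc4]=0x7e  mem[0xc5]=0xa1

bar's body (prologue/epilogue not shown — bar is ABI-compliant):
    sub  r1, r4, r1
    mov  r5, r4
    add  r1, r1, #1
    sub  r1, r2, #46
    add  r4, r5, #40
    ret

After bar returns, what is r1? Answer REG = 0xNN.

prologue: push r1 -> mem[0xc5]=0x62, sp=0xc5
prologue: push r5 -> mem[0xc4]=0x36, sp=0xc4
body[0] sub  r1, r4, r1 -> r1=0x05
body[1] mov  r5, r4 -> r5=0x67
body[2] add  r1, r1, #1 -> r1=0x06
body[3] sub  r1, r2, #46 -> r1=0xed
body[4] add  r4, r5, #40 -> r4=0x8f
epilogue: pop r5=0x36, sp=0xc5
epilogue: pop r1=0x62, sp=0xc6
r1 is callee-saved -> restored

REG = 0x62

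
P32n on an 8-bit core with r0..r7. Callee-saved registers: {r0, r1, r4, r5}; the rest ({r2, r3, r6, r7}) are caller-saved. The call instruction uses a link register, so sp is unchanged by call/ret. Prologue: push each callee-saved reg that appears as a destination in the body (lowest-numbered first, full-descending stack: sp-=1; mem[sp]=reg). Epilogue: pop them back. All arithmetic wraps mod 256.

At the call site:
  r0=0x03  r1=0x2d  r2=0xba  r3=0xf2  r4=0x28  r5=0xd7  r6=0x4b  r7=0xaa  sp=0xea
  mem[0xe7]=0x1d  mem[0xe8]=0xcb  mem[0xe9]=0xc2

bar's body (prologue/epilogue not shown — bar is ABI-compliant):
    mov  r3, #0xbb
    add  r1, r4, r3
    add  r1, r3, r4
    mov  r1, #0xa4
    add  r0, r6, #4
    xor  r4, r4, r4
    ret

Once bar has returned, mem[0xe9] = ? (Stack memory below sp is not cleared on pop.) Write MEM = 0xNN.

prologue: push r0 → mem[0xe9]=0x03, sp=0xe9
prologue: push r1 → mem[0xe8]=0x2d, sp=0xe8
prologue: push r4 → mem[0xe7]=0x28, sp=0xe7
body[0] mov  r3, #0xbb → r3=0xbb
body[1] add  r1, r4, r3 → r1=0xe3
body[2] add  r1, r3, r4 → r1=0xe3
body[3] mov  r1, #0xa4 → r1=0xa4
body[4] add  r0, r6, #4 → r0=0x4f
body[5] xor  r4, r4, r4 → r4=0x00
epilogue: pop r4=0x28, sp=0xe8
epilogue: pop r1=0x2d, sp=0xe9
epilogue: pop r0=0x03, sp=0xea
prologue pushed ['r0', 'r1', 'r4'] at ['0xe9', '0xe8', '0xe7']

MEM = 0x03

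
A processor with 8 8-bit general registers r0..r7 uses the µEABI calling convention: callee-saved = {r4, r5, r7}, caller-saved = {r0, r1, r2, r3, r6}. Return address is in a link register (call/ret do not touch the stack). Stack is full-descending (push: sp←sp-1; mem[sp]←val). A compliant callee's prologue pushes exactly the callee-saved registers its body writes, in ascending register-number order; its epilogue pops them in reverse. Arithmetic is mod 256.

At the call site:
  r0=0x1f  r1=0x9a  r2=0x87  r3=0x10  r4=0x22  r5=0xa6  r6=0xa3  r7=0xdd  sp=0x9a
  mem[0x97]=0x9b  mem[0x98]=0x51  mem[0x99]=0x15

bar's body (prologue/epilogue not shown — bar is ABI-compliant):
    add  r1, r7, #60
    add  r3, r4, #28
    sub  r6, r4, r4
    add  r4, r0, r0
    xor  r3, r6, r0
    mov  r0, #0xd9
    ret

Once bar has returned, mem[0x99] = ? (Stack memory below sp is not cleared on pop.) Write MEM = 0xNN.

prologue: push r4 -> mem[0x99]=0x22, sp=0x99
body[0] add  r1, r7, #60 -> r1=0x19
body[1] add  r3, r4, #28 -> r3=0x3e
body[2] sub  r6, r4, r4 -> r6=0x00
body[3] add  r4, r0, r0 -> r4=0x3e
body[4] xor  r3, r6, r0 -> r3=0x1f
body[5] mov  r0, #0xd9 -> r0=0xd9
epilogue: pop r4=0x22, sp=0x9a
prologue pushed ['r4'] at ['0x99']

MEM = 0x22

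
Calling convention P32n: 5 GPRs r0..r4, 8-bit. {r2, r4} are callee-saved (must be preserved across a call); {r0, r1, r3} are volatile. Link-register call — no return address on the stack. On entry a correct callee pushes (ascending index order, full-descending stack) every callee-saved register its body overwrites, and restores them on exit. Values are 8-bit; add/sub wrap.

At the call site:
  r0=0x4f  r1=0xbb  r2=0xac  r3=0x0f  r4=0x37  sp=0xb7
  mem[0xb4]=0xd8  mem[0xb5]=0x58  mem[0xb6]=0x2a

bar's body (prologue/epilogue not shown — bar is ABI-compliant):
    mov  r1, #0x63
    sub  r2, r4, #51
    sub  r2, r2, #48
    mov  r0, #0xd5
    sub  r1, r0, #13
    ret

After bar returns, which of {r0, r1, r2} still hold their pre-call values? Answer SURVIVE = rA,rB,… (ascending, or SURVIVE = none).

SURVIVE = r2

prologue: push r2 → mem[0xb6]=0xac, sp=0xb6
body[0] mov  r1, #0x63 → r1=0x63
body[1] sub  r2, r4, #51 → r2=0x04
body[2] sub  r2, r2, #48 → r2=0xd4
body[3] mov  r0, #0xd5 → r0=0xd5
body[4] sub  r1, r0, #13 → r1=0xc8
epilogue: pop r2=0xac, sp=0xb7
r0: caller-saved, written=True
r1: caller-saved, written=True
r2: callee-saved, written=True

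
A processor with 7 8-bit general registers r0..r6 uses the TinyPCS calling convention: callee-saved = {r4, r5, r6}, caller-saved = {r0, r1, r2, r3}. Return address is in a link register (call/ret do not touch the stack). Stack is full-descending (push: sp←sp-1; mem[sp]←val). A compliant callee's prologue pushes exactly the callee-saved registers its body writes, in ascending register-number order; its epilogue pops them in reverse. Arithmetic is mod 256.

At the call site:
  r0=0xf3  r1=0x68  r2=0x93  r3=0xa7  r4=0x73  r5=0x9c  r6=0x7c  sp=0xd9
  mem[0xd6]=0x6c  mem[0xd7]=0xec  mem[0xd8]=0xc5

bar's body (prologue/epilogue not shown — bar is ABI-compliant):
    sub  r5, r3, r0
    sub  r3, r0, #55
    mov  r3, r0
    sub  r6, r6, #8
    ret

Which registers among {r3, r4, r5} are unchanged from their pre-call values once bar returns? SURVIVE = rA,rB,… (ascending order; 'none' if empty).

SURVIVE = r4,r5

prologue: push r5 -> mem[0xd8]=0x9c, sp=0xd8
prologue: push r6 -> mem[0xd7]=0x7c, sp=0xd7
body[0] sub  r5, r3, r0 -> r5=0xb4
body[1] sub  r3, r0, #55 -> r3=0xbc
body[2] mov  r3, r0 -> r3=0xf3
body[3] sub  r6, r6, #8 -> r6=0x74
epilogue: pop r6=0x7c, sp=0xd8
epilogue: pop r5=0x9c, sp=0xd9
r3: caller-saved, written=True
r4: callee-saved, written=False
r5: callee-saved, written=True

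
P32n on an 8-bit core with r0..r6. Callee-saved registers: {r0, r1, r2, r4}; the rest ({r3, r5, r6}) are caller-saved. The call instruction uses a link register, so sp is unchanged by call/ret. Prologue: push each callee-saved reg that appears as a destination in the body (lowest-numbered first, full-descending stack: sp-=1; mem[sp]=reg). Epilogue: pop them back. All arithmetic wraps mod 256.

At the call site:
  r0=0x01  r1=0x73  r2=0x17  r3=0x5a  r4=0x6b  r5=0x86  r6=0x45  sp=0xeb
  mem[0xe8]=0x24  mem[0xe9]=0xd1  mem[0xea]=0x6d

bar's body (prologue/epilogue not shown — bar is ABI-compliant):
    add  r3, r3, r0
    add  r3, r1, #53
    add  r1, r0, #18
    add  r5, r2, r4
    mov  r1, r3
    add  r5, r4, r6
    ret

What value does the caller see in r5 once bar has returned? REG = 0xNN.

REG = 0xb0

prologue: push r1 -> mem[0xea]=0x73, sp=0xea
body[0] add  r3, r3, r0 -> r3=0x5b
body[1] add  r3, r1, #53 -> r3=0xa8
body[2] add  r1, r0, #18 -> r1=0x13
body[3] add  r5, r2, r4 -> r5=0x82
body[4] mov  r1, r3 -> r1=0xa8
body[5] add  r5, r4, r6 -> r5=0xb0
epilogue: pop r1=0x73, sp=0xeb
r5 is caller-saved -> body value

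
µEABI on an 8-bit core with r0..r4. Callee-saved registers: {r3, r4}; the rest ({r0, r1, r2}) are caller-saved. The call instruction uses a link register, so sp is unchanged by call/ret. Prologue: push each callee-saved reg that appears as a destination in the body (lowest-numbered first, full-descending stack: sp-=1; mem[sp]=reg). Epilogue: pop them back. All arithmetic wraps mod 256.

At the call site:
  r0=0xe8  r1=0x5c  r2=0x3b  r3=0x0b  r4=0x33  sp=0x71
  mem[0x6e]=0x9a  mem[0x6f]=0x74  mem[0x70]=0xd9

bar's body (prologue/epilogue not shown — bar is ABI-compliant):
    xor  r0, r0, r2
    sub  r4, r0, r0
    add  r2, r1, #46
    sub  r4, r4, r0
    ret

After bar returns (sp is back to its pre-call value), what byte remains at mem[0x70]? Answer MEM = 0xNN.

prologue: push r4 -> mem[0x70]=0x33, sp=0x70
body[0] xor  r0, r0, r2 -> r0=0xd3
body[1] sub  r4, r0, r0 -> r4=0x00
body[2] add  r2, r1, #46 -> r2=0x8a
body[3] sub  r4, r4, r0 -> r4=0x2d
epilogue: pop r4=0x33, sp=0x71
prologue pushed ['r4'] at ['0x70']

MEM = 0x33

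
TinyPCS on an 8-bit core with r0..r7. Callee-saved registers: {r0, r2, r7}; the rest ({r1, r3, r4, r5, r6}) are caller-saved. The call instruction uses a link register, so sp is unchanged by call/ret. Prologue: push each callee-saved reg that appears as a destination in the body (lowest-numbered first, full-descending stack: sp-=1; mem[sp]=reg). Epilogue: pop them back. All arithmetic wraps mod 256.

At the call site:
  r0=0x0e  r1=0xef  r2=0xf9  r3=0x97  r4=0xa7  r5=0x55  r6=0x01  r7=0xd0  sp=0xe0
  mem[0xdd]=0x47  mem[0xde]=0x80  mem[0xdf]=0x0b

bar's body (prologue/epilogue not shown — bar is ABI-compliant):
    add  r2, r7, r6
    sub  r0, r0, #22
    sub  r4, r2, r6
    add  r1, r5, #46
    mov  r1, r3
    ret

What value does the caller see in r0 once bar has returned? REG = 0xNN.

REG = 0x0e

prologue: push r0 -> mem[0xdf]=0x0e, sp=0xdf
prologue: push r2 -> mem[0xde]=0xf9, sp=0xde
body[0] add  r2, r7, r6 -> r2=0xd1
body[1] sub  r0, r0, #22 -> r0=0xf8
body[2] sub  r4, r2, r6 -> r4=0xd0
body[3] add  r1, r5, #46 -> r1=0x83
body[4] mov  r1, r3 -> r1=0x97
epilogue: pop r2=0xf9, sp=0xdf
epilogue: pop r0=0x0e, sp=0xe0
r0 is callee-saved -> restored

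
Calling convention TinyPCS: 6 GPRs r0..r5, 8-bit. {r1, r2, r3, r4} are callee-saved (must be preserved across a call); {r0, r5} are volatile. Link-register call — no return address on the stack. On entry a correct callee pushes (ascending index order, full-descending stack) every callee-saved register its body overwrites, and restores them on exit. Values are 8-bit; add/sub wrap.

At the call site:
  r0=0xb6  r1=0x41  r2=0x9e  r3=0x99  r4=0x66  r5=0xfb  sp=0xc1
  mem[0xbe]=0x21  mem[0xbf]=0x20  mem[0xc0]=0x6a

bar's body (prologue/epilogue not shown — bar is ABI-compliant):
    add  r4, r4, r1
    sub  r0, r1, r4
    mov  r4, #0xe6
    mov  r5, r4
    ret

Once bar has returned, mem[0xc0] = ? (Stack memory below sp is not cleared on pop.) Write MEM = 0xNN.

prologue: push r4 -> mem[0xc0]=0x66, sp=0xc0
body[0] add  r4, r4, r1 -> r4=0xa7
body[1] sub  r0, r1, r4 -> r0=0x9a
body[2] mov  r4, #0xe6 -> r4=0xe6
body[3] mov  r5, r4 -> r5=0xe6
epilogue: pop r4=0x66, sp=0xc1
prologue pushed ['r4'] at ['0xc0']

MEM = 0x66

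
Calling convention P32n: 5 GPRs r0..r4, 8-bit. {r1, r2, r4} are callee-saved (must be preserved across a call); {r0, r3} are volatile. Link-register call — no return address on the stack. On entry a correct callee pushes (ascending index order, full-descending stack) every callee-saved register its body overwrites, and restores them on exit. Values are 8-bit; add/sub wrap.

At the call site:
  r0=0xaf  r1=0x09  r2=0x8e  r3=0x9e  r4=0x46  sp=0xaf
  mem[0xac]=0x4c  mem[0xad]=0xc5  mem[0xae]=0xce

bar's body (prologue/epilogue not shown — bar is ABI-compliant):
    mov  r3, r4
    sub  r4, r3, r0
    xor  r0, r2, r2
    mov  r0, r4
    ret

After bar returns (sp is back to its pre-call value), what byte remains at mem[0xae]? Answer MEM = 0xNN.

prologue: push r4 → mem[0xae]=0x46, sp=0xae
body[0] mov  r3, r4 → r3=0x46
body[1] sub  r4, r3, r0 → r4=0x97
body[2] xor  r0, r2, r2 → r0=0x00
body[3] mov  r0, r4 → r0=0x97
epilogue: pop r4=0x46, sp=0xaf
prologue pushed ['r4'] at ['0xae']

MEM = 0x46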